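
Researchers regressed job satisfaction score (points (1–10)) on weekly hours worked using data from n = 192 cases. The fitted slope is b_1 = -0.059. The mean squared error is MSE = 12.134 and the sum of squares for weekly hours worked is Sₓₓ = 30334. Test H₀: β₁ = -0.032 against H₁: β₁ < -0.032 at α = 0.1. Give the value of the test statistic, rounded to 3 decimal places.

SE(b_1) = √(MSE/Sₓₓ) = √(12.134/30334) = 0.0200003.
t = (-0.059 − (-0.032)) / 0.0200003 = -1.350.
df = n − 2 = 190.
One-sided p ≈ 0.0893, which is < 0.1, so reject H₀.
There is evidence that the true slope on weekly hours worked is below -0.032 points (1–10) per unit.

t = -1.350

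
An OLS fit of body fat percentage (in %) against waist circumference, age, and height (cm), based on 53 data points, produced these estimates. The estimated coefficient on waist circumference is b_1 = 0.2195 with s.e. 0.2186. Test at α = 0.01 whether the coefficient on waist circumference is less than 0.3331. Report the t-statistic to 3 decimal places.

t = -0.520

H₀: β₁ = 0.3331 vs H₁: β₁ < 0.3331.
t = (b_1 − β₁⁰)/SE = (0.2195 − 0.3331) / 0.2186 = -0.520.
df = n − k − 1 = 53 − 3 − 1 = 49.
One-sided p ≈ 0.3028, which is ≥ 0.01, so fail to reject H₀.
The data do not give significant evidence that the true slope on waist circumference is below 0.3331 % per unit, holding the other predictors fixed.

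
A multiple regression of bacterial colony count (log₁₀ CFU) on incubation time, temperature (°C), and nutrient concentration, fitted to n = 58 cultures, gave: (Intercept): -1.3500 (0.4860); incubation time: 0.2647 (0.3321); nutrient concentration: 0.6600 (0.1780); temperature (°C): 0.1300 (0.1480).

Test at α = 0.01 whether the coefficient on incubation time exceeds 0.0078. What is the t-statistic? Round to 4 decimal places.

t = 0.7736

Read off: b = 0.2647, SE = 0.3321 for incubation time.
H₀: β₁ = 0.0078 vs H₁: β₁ > 0.0078.
t = (0.2647 − 0.0078) / 0.3321 = 0.7736.
df = n − k − 1 = 58 − 3 − 1 = 54.
One-sided p ≈ 0.2213, which is ≥ 0.01, so fail to reject H₀.
The data do not give significant evidence that the true slope on incubation time exceeds 0.0078 log₁₀ CFU per unit, holding the other predictors fixed.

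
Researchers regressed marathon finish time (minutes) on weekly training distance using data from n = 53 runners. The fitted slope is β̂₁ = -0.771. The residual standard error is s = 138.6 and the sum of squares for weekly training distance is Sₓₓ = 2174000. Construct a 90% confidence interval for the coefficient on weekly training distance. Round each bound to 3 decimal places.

SE(β̂₁) = s/√Sₓₓ = 138.6/√2174000 = 0.0940012.
df = n − 2 = 51.
t* = t_{0.05, 51} = 1.675285.
Margin = t* × SE = 1.675285 × 0.0940012 = 0.15748.
CI: -0.771 ± 0.15748 → (-0.928, -0.614).
With 90% confidence, each one-unit increase in weekly training distance is associated with a change of between -0.928 and -0.614 minutes in marathon finish time.

(-0.928, -0.614)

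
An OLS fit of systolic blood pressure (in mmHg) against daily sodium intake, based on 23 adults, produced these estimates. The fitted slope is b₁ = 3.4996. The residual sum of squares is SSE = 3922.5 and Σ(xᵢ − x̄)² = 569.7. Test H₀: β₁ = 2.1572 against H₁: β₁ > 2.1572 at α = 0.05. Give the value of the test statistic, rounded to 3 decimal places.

t = 2.344

MSE = SSE/(n − 2) = 3922.5/21 = 186.786.
SE(b₁) = √(MSE/Sₓₓ) = √(186.786/569.7) = 0.572597.
t = (3.4996 − 2.1572) / 0.572597 = 2.344.
df = n − 2 = 21.
One-sided p ≈ 0.0145, which is < 0.05, so reject H₀.
There is evidence that the true slope on daily sodium intake exceeds 2.1572 mmHg per unit.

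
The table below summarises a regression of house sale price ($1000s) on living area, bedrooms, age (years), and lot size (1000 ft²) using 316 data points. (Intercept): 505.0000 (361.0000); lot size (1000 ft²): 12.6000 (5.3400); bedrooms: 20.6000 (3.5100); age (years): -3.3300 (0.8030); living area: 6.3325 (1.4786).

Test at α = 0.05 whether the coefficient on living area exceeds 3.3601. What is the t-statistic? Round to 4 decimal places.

Read off: b = 6.3325, SE = 1.4786 for living area.
H₀: β₁ = 3.3601 vs H₁: β₁ > 3.3601.
t = (6.3325 − 3.3601) / 1.4786 = 2.0103.
df = n − k − 1 = 316 − 4 − 1 = 311.
One-sided p ≈ 0.0226, which is < 0.05, so reject H₀.
There is evidence that the true slope on living area exceeds 3.3601 $1000s per unit, holding the other predictors fixed.

t = 2.0103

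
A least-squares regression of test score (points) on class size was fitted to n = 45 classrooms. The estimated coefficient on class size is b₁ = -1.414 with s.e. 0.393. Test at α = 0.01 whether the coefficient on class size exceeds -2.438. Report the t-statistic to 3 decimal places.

H₀: β₁ = -2.438 vs H₁: β₁ > -2.438.
t = (b₁ − β₁⁰)/SE = (-1.414 − (-2.438)) / 0.393 = 2.606.
df = n − 2 = 45 − 2 = 43.
One-sided p ≈ 0.0063, which is < 0.01, so reject H₀.
There is evidence that the true slope on class size exceeds -2.438 points per unit.

t = 2.606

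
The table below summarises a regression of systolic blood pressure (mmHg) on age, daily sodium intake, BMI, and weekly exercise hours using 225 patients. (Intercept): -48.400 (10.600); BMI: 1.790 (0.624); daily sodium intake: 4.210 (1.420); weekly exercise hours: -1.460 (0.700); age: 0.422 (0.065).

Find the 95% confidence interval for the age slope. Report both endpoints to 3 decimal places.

(0.294, 0.550)

Read off: b = 0.422, SE = 0.065 for age.
df = n − k − 1 = 225 − 4 − 1 = 220.
t* = t_{0.025, 220} = 1.970806.
Margin = t* × SE = 1.970806 × 0.065 = 0.12810.
CI: 0.422 ± 0.12810 → (0.294, 0.550).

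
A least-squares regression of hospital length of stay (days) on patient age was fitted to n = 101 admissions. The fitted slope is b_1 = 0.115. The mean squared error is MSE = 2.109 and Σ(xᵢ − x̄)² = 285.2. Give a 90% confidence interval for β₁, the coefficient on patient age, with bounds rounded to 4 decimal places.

(-0.0278, 0.2578)

SE(b_1) = √(MSE/Sₓₓ) = √(2.109/285.2) = 0.0859931.
df = n − 2 = 99.
t* = t_{0.05, 99} = 1.660391.
Margin = t* × SE = 1.660391 × 0.0859931 = 0.142782.
CI: 0.115 ± 0.142782 → (-0.0278, 0.2578).
With 90% confidence, each one-unit increase in patient age is associated with a change of between -0.0278 and 0.2578 days in hospital length of stay.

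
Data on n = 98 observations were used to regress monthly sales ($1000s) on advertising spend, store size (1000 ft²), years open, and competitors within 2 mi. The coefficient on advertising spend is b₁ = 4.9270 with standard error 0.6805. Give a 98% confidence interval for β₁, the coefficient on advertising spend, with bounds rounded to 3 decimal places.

(3.316, 6.538)

df = n − k − 1 = 98 − 4 − 1 = 93.
t* = t_{0.01, 93} = 2.367115.
Margin = t* × SE = 2.367115 × 0.6805 = 1.61082.
CI: 4.9270 ± 1.61082 → (3.316, 6.538).
With 98% confidence, each one-unit increase in advertising spend is associated with a change of between 3.316 and 6.538 $1000s in monthly sales, holding the other predictors fixed.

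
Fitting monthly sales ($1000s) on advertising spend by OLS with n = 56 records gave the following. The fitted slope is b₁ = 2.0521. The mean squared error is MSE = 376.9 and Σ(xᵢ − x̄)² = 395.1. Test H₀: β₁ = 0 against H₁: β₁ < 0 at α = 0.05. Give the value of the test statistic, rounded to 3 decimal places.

t = 2.101

SE(b₁) = √(MSE/Sₓₓ) = √(376.9/395.1) = 0.976696.
t = 2.0521 / 0.976696 = 2.101.
df = n − 2 = 54.
One-sided p ≈ 0.9798, which is ≥ 0.05, so fail to reject H₀.
The data do not give significant evidence that the true slope on advertising spend is negative.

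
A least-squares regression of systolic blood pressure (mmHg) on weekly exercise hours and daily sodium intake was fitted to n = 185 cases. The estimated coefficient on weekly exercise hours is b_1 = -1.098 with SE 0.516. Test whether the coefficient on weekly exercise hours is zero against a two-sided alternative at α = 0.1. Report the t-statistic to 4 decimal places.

H₀: β₁ = 0 vs H₁: β₁ ≠ 0.
t = (b_1 − β₁⁰)/SE = -1.098 / 0.516 = -2.1279.
df = n − k − 1 = 185 − 2 − 1 = 182.
Two-sided p ≈ 0.0347, which is < 0.1, so reject H₀.
There is evidence that weekly exercise hours is associated with systolic blood pressure, holding the other predictors fixed.

t = -2.1279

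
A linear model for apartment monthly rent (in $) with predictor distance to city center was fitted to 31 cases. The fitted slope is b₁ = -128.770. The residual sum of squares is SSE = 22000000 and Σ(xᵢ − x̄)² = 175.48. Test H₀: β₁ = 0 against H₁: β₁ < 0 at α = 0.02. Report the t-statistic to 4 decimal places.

t = -1.9585

MSE = SSE/(n − 2) = 22000000/29 = 758621.
SE(b₁) = √(MSE/Sₓₓ) = √(758621/175.48) = 65.7504.
t = -128.770 / 65.7504 = -1.9585.
df = n − 2 = 29.
One-sided p ≈ 0.0299, which is ≥ 0.02, so fail to reject H₀.
The data do not give significant evidence that the true slope on distance to city center is negative.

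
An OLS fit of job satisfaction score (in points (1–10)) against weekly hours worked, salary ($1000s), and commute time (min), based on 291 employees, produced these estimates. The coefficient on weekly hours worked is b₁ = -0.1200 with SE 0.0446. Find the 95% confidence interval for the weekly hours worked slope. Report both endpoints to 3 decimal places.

(-0.208, -0.032)

df = n − k − 1 = 291 − 3 − 1 = 287.
t* = t_{0.025, 287} = 1.968264.
Margin = t* × SE = 1.968264 × 0.0446 = 0.08778.
CI: -0.1200 ± 0.08778 → (-0.208, -0.032).
With 95% confidence, each one-unit increase in weekly hours worked is associated with a change of between -0.208 and -0.032 points (1–10) in job satisfaction score, holding the other predictors fixed.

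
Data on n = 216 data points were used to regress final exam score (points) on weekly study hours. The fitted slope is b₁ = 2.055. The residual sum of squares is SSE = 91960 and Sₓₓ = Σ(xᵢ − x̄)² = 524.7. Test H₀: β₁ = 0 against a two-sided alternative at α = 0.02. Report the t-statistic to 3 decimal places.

t = 2.271

MSE = SSE/(n − 2) = 91960/214 = 429.72.
SE(b₁) = √(MSE/Sₓₓ) = √(429.72/524.7) = 0.904976.
t = 2.055 / 0.904976 = 2.271.
df = n − 2 = 214.
Two-sided p ≈ 0.0242, which is ≥ 0.02, so fail to reject H₀.
The data do not give significant evidence of an association between weekly study hours and final exam score.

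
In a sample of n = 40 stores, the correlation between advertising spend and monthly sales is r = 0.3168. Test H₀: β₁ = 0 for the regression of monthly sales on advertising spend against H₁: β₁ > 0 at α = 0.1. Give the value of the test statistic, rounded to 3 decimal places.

t = r·√(n − 2)/√(1 − r²) = 0.3168·√38/√0.899638 = 2.059.
df = n − 2 = 38.
One-sided p ≈ 0.0232, which is < 0.1, so reject H₀.
There is evidence of a linear association between advertising spend and monthly sales.

t = 2.059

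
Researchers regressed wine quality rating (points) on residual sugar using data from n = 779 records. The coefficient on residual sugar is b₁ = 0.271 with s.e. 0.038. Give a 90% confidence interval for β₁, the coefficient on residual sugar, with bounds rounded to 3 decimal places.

(0.208, 0.334)

df = n − 2 = 779 − 2 = 777.
t* = t_{0.05, 777} = 1.646817.
Margin = t* × SE = 1.646817 × 0.038 = 0.06258.
CI: 0.271 ± 0.06258 → (0.208, 0.334).
With 90% confidence, each one-unit increase in residual sugar is associated with a change of between 0.208 and 0.334 points in wine quality rating.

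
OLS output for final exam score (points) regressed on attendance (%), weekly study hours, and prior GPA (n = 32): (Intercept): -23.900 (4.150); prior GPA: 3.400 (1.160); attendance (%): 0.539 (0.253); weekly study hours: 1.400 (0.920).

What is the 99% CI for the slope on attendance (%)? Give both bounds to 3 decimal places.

Read off: b = 0.539, SE = 0.253 for attendance (%).
df = n − k − 1 = 32 − 3 − 1 = 28.
t* = t_{0.005, 28} = 2.763262.
Margin = t* × SE = 2.763262 × 0.253 = 0.69911.
CI: 0.539 ± 0.69911 → (-0.160, 1.238).

(-0.160, 1.238)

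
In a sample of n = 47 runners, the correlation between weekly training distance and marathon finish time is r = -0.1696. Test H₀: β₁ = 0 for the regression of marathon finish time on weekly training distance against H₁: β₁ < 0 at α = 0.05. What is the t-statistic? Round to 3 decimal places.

t = -1.154

t = r·√(n − 2)/√(1 − r²) = -0.1696·√45/√0.971236 = -1.154.
df = n − 2 = 45.
One-sided p ≈ 0.1272, which is ≥ 0.05, so fail to reject H₀.
The data do not give significant evidence of a linear association between weekly training distance and marathon finish time.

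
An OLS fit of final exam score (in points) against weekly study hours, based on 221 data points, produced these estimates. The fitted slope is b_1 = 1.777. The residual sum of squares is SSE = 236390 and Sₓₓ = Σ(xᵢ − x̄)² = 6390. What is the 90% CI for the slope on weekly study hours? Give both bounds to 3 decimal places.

(1.098, 2.456)

MSE = SSE/(n − 2) = 236390/219 = 1079.41.
SE(b_1) = √(MSE/Sₓₓ) = √(1079.41/6390) = 0.411.
df = n − 2 = 219.
t* = t_{0.05, 219} = 1.651841.
Margin = t* × SE = 1.651841 × 0.411 = 0.67891.
CI: 1.777 ± 0.67891 → (1.098, 2.456).
With 90% confidence, each one-unit increase in weekly study hours is associated with a change of between 1.098 and 2.456 points in final exam score.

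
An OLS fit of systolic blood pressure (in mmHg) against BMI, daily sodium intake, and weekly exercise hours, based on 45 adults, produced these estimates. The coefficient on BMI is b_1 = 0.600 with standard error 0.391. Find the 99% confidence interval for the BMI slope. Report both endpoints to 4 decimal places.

df = n − k − 1 = 45 − 3 − 1 = 41.
t* = t_{0.005, 41} = 2.701181.
Margin = t* × SE = 2.701181 × 0.391 = 1.056162.
CI: 0.600 ± 1.056162 → (-0.4562, 1.6562).
With 99% confidence, each one-unit increase in BMI is associated with a change of between -0.4562 and 1.6562 mmHg in systolic blood pressure, holding the other predictors fixed.

(-0.4562, 1.6562)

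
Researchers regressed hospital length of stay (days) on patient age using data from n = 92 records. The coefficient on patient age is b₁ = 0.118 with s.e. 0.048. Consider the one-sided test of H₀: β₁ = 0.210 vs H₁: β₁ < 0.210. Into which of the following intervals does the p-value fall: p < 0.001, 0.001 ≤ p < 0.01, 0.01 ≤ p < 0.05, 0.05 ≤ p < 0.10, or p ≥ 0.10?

t = (0.118 − 0.210) / 0.048 = -1.917.
df = n − 2 = 92 − 2 = 90.
One-sided p = P(T_{90} < t) ≈ 0.0292.
So 0.01 ≤ p < 0.05.

0.01 ≤ p < 0.05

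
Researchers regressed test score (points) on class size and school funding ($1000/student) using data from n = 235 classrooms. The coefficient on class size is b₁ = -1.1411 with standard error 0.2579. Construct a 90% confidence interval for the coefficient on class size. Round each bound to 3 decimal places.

df = n − k − 1 = 235 − 2 − 1 = 232.
t* = t_{0.05, 232} = 1.651448.
Margin = t* × SE = 1.651448 × 0.2579 = 0.42591.
CI: -1.1411 ± 0.42591 → (-1.567, -0.715).
With 90% confidence, each one-unit increase in class size is associated with a change of between -1.567 and -0.715 points in test score, holding the other predictors fixed.

(-1.567, -0.715)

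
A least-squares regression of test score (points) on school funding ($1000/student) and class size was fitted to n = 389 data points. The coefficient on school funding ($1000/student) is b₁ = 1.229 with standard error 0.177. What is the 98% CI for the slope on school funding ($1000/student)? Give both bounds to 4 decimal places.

df = n − k − 1 = 389 − 2 − 1 = 386.
t* = t_{0.01, 386} = 2.336047.
Margin = t* × SE = 2.336047 × 0.177 = 0.413480.
CI: 1.229 ± 0.413480 → (0.8155, 1.6425).
With 98% confidence, each one-unit increase in school funding ($1000/student) is associated with a change of between 0.8155 and 1.6425 points in test score, holding the other predictors fixed.

(0.8155, 1.6425)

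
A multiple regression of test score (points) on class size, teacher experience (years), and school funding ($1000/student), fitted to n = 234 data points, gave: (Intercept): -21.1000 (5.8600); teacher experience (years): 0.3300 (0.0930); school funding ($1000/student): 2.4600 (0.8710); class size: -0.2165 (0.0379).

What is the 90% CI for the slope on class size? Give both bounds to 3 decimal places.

(-0.279, -0.154)

Read off: b = -0.2165, SE = 0.0379 for class size.
df = n − k − 1 = 234 − 3 − 1 = 230.
t* = t_{0.05, 230} = 1.651506.
Margin = t* × SE = 1.651506 × 0.0379 = 0.06259.
CI: -0.2165 ± 0.06259 → (-0.279, -0.154).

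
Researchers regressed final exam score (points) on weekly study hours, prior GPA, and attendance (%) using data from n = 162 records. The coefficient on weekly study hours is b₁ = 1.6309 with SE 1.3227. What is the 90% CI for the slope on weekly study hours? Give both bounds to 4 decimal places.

df = n − k − 1 = 162 − 3 − 1 = 158.
t* = t_{0.05, 158} = 1.654555.
Margin = t* × SE = 1.654555 × 1.3227 = 2.188480.
CI: 1.6309 ± 2.188480 → (-0.5576, 3.8194).
With 90% confidence, each one-unit increase in weekly study hours is associated with a change of between -0.5576 and 3.8194 points in final exam score, holding the other predictors fixed.

(-0.5576, 3.8194)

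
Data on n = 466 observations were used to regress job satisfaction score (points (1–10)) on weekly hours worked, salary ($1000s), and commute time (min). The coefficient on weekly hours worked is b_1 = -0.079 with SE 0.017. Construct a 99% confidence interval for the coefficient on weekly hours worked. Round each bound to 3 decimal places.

(-0.123, -0.035)

df = n − k − 1 = 466 − 3 − 1 = 462.
t* = t_{0.005, 462} = 2.586513.
Margin = t* × SE = 2.586513 × 0.017 = 0.04397.
CI: -0.079 ± 0.04397 → (-0.123, -0.035).
With 99% confidence, each one-unit increase in weekly hours worked is associated with a change of between -0.123 and -0.035 points (1–10) in job satisfaction score, holding the other predictors fixed.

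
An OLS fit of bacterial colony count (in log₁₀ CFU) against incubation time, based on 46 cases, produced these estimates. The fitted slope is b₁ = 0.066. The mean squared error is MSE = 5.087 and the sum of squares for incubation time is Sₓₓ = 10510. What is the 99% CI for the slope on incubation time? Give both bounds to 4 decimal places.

(0.0068, 0.1252)

SE(b₁) = √(MSE/Sₓₓ) = √(5.087/10510) = 0.0220003.
df = n − 2 = 44.
t* = t_{0.005, 44} = 2.692278.
Margin = t* × SE = 2.692278 × 0.0220003 = 0.059231.
CI: 0.066 ± 0.059231 → (0.0068, 0.1252).
With 99% confidence, each one-unit increase in incubation time is associated with a change of between 0.0068 and 0.1252 log₁₀ CFU in bacterial colony count.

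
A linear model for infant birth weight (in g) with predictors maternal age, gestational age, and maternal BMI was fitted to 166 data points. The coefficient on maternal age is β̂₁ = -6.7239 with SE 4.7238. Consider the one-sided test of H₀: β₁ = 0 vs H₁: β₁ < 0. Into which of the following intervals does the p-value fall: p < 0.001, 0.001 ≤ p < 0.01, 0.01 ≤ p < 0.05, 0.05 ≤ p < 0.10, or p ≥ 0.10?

0.05 ≤ p < 0.10

t = -6.7239 / 4.7238 = -1.423.
df = n − k − 1 = 166 − 3 − 1 = 162.
One-sided p = P(T_{162} < t) ≈ 0.0783.
So 0.05 ≤ p < 0.10.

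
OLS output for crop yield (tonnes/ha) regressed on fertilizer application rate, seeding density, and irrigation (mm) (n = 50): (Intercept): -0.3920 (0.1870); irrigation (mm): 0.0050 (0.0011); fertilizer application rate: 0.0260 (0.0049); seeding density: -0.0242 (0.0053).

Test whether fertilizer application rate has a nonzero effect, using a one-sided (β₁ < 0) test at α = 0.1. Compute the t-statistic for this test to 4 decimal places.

t = 5.3061

Read off: b = 0.0260, SE = 0.0049 for fertilizer application rate.
H₀: β₁ = 0 vs H₁: β₁ < 0.
t = 0.0260 / 0.0049 = 5.3061.
df = n − k − 1 = 50 − 3 − 1 = 46.
One-sided p ≈ 1.0000, which is ≥ 0.1, so fail to reject H₀.
The data do not give significant evidence that the true slope on fertilizer application rate is negative, holding the other predictors fixed.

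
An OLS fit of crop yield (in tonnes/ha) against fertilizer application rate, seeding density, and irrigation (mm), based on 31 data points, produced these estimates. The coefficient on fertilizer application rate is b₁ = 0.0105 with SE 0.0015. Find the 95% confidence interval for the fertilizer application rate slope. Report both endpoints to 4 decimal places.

df = n − k − 1 = 31 − 3 − 1 = 27.
t* = t_{0.025, 27} = 2.051831.
Margin = t* × SE = 2.051831 × 0.0015 = 0.003078.
CI: 0.0105 ± 0.003078 → (0.0074, 0.0136).
With 95% confidence, each one-unit increase in fertilizer application rate is associated with a change of between 0.0074 and 0.0136 tonnes/ha in crop yield, holding the other predictors fixed.

(0.0074, 0.0136)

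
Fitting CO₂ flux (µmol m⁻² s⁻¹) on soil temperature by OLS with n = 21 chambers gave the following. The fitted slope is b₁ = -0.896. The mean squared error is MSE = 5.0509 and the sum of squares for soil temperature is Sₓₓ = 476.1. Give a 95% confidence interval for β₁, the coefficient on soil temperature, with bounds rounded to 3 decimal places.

(-1.112, -0.680)

SE(b₁) = √(MSE/Sₓₓ) = √(5.0509/476.1) = 0.103.
df = n − 2 = 19.
t* = t_{0.025, 19} = 2.093024.
Margin = t* × SE = 2.093024 × 0.103 = 0.21558.
CI: -0.896 ± 0.21558 → (-1.112, -0.680).
With 95% confidence, each one-unit increase in soil temperature is associated with a change of between -1.112 and -0.680 µmol m⁻² s⁻¹ in CO₂ flux.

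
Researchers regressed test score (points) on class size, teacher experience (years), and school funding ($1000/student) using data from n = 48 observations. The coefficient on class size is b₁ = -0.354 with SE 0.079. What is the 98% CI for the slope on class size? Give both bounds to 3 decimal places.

(-0.545, -0.163)

df = n − k − 1 = 48 − 3 − 1 = 44.
t* = t_{0.01, 44} = 2.414134.
Margin = t* × SE = 2.414134 × 0.079 = 0.19072.
CI: -0.354 ± 0.19072 → (-0.545, -0.163).
With 98% confidence, each one-unit increase in class size is associated with a change of between -0.545 and -0.163 points in test score, holding the other predictors fixed.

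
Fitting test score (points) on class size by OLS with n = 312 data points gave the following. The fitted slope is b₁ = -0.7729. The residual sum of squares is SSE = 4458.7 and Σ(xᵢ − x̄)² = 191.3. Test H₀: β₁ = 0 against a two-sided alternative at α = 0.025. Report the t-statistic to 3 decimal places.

t = -2.819

MSE = SSE/(n − 2) = 4458.7/310 = 14.3829.
SE(b₁) = √(MSE/Sₓₓ) = √(14.3829/191.3) = 0.274199.
t = -0.7729 / 0.274199 = -2.819.
df = n − 2 = 310.
Two-sided p ≈ 0.0051, which is < 0.025, so reject H₀.
There is evidence that class size is associated with test score.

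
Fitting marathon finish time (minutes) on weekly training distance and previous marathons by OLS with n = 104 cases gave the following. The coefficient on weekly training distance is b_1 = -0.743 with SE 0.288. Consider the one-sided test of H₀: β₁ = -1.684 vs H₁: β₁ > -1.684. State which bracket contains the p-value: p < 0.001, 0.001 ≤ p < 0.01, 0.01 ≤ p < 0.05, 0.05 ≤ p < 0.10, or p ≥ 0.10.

t = (-0.743 − (-1.684)) / 0.288 = 3.267.
df = n − k − 1 = 104 − 2 − 1 = 101.
One-sided p = P(T_{101} > t) ≈ 0.0007.
So p < 0.001.

p < 0.001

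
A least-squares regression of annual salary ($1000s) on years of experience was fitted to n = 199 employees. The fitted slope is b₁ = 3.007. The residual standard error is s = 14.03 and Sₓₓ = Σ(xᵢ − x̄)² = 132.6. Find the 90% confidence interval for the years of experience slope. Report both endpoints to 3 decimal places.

SE(b₁) = s/√Sₓₓ = 14.03/√132.6 = 1.21839.
df = n − 2 = 197.
t* = t_{0.05, 197} = 1.652625.
Margin = t* × SE = 1.652625 × 1.21839 = 2.01354.
CI: 3.007 ± 2.01354 → (0.993, 5.021).
With 90% confidence, each one-unit increase in years of experience is associated with a change of between 0.993 and 5.021 $1000s in annual salary.

(0.993, 5.021)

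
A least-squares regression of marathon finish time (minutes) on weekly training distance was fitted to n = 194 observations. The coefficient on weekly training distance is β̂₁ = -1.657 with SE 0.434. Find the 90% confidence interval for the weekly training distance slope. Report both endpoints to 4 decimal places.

(-2.3743, -0.9397)

df = n − 2 = 194 − 2 = 192.
t* = t_{0.05, 192} = 1.652829.
Margin = t* × SE = 1.652829 × 0.434 = 0.717328.
CI: -1.657 ± 0.717328 → (-2.3743, -0.9397).
With 90% confidence, each one-unit increase in weekly training distance is associated with a change of between -2.3743 and -0.9397 minutes in marathon finish time.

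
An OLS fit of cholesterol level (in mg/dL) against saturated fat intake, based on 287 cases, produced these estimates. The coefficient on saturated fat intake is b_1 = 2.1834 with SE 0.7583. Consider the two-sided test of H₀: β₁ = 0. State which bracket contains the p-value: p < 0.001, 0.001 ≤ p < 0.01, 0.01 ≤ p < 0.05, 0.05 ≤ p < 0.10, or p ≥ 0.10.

0.001 ≤ p < 0.01

t = 2.1834 / 0.7583 = 2.879.
df = n − 2 = 287 − 2 = 285.
Two-sided p = 2·P(T_{285} > |t|) ≈ 0.0043.
So 0.001 ≤ p < 0.01.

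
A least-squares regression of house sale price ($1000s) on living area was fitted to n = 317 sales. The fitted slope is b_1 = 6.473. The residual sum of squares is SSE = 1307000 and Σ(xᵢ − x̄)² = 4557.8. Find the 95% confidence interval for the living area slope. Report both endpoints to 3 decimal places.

MSE = SSE/(n − 2) = 1307000/315 = 4149.21.
SE(b_1) = √(MSE/Sₓₓ) = √(4149.21/4557.8) = 0.954124.
df = n − 2 = 315.
t* = t_{0.025, 315} = 1.967524.
Margin = t* × SE = 1.967524 × 0.954124 = 1.87726.
CI: 6.473 ± 1.87726 → (4.596, 8.350).
With 95% confidence, each one-unit increase in living area is associated with a change of between 4.596 and 8.350 $1000s in house sale price.

(4.596, 8.350)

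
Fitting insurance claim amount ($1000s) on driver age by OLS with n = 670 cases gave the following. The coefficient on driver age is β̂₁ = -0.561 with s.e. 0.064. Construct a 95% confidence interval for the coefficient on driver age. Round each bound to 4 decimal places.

df = n − 2 = 670 − 2 = 668.
t* = t_{0.025, 668} = 1.963522.
Margin = t* × SE = 1.963522 × 0.064 = 0.125665.
CI: -0.561 ± 0.125665 → (-0.6867, -0.4353).
With 95% confidence, each one-unit increase in driver age is associated with a change of between -0.6867 and -0.4353 $1000s in insurance claim amount.

(-0.6867, -0.4353)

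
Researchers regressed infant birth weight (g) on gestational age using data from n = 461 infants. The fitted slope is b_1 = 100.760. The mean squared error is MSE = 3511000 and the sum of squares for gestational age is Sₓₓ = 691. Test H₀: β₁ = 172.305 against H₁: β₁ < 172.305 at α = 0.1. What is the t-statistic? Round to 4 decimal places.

t = -1.0037

SE(b_1) = √(MSE/Sₓₓ) = √(3.511e+06/691) = 71.2814.
t = (100.760 − 172.305) / 71.2814 = -1.0037.
df = n − 2 = 459.
One-sided p ≈ 0.1580, which is ≥ 0.1, so fail to reject H₀.
The data do not give significant evidence that the true slope on gestational age is below 172.305 g per unit.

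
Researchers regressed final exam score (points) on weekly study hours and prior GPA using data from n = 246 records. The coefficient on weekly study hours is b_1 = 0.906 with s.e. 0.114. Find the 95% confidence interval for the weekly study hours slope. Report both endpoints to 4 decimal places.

(0.6814, 1.1306)

df = n − k − 1 = 246 − 2 − 1 = 243.
t* = t_{0.025, 243} = 1.969774.
Margin = t* × SE = 1.969774 × 0.114 = 0.224554.
CI: 0.906 ± 0.224554 → (0.6814, 1.1306).
With 95% confidence, each one-unit increase in weekly study hours is associated with a change of between 0.6814 and 1.1306 points in final exam score, holding the other predictors fixed.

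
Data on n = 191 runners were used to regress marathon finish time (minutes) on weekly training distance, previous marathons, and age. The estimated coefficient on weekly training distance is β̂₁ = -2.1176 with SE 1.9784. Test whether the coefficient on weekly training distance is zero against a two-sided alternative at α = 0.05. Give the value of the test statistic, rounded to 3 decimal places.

H₀: β₁ = 0 vs H₁: β₁ ≠ 0.
t = (β̂₁ − β₁⁰)/SE = -2.1176 / 1.9784 = -1.070.
df = n − k − 1 = 191 − 3 − 1 = 187.
Two-sided p ≈ 0.2858, which is ≥ 0.05, so fail to reject H₀.
The data do not give significant evidence of an association between weekly training distance and marathon finish time, after adjusting for the other predictors.

t = -1.070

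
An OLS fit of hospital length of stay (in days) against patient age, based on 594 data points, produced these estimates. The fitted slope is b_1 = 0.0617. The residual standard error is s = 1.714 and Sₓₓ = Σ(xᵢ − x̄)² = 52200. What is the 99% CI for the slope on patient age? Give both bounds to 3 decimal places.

SE(b_1) = s/√Sₓₓ = 1.714/√52200 = 0.00750197.
df = n − 2 = 592.
t* = t_{0.005, 592} = 2.58416.
Margin = t* × SE = 2.58416 × 0.00750197 = 0.01939.
CI: 0.0617 ± 0.01939 → (0.042, 0.081).
With 99% confidence, each one-unit increase in patient age is associated with a change of between 0.042 and 0.081 days in hospital length of stay.

(0.042, 0.081)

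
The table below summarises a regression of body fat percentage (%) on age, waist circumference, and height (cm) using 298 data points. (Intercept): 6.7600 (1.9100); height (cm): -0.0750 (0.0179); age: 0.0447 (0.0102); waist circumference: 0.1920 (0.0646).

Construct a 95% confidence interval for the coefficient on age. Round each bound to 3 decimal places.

Read off: b = 0.0447, SE = 0.0102 for age.
df = n − k − 1 = 298 − 3 − 1 = 294.
t* = t_{0.025, 294} = 1.968066.
Margin = t* × SE = 1.968066 × 0.0102 = 0.02007.
CI: 0.0447 ± 0.02007 → (0.025, 0.065).

(0.025, 0.065)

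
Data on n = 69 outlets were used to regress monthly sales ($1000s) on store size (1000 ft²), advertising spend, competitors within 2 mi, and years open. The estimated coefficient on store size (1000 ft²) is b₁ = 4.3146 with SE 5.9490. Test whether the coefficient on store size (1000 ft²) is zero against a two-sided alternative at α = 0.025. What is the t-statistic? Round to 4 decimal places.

H₀: β₁ = 0 vs H₁: β₁ ≠ 0.
t = (b₁ − β₁⁰)/SE = 4.3146 / 5.9490 = 0.7253.
df = n − k − 1 = 69 − 4 − 1 = 64.
Two-sided p ≈ 0.4709, which is ≥ 0.025, so fail to reject H₀.
The data do not give significant evidence of an association between store size (1000 ft²) and monthly sales, after adjusting for the other predictors.

t = 0.7253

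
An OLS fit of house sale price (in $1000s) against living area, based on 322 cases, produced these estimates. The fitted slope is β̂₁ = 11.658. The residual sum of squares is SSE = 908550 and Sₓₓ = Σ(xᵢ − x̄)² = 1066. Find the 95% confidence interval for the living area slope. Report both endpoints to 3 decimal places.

MSE = SSE/(n − 2) = 908550/320 = 2839.22.
SE(β̂₁) = √(MSE/Sₓₓ) = √(2839.22/1066) = 1.632.
df = n − 2 = 320.
t* = t_{0.025, 320} = 1.967405.
Margin = t* × SE = 1.967405 × 1.632 = 3.21081.
CI: 11.658 ± 3.21081 → (8.447, 14.869).
With 95% confidence, each one-unit increase in living area is associated with a change of between 8.447 and 14.869 $1000s in house sale price.

(8.447, 14.869)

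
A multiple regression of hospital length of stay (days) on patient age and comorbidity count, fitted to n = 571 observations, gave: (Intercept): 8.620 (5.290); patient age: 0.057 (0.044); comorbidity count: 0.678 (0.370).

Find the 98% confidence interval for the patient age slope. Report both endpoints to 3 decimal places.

Read off: b = 0.057, SE = 0.044 for patient age.
df = n − k − 1 = 571 − 2 − 1 = 568.
t* = t_{0.01, 568} = 2.332931.
Margin = t* × SE = 2.332931 × 0.044 = 0.10265.
CI: 0.057 ± 0.10265 → (-0.046, 0.160).

(-0.046, 0.160)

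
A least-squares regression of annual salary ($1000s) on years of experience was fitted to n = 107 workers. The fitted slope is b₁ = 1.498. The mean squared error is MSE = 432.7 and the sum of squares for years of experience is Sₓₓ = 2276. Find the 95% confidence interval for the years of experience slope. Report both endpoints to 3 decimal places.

(0.633, 2.363)

SE(b₁) = √(MSE/Sₓₓ) = √(432.7/2276) = 0.436021.
df = n − 2 = 105.
t* = t_{0.025, 105} = 1.982815.
Margin = t* × SE = 1.982815 × 0.436021 = 0.86455.
CI: 1.498 ± 0.86455 → (0.633, 2.363).
With 95% confidence, each one-unit increase in years of experience is associated with a change of between 0.633 and 2.363 $1000s in annual salary.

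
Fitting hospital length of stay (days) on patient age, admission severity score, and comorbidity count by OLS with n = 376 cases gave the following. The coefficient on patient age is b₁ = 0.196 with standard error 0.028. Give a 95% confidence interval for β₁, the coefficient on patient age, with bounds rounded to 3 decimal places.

df = n − k − 1 = 376 − 3 − 1 = 372.
t* = t_{0.025, 372} = 1.966362.
Margin = t* × SE = 1.966362 × 0.028 = 0.05506.
CI: 0.196 ± 0.05506 → (0.141, 0.251).
With 95% confidence, each one-unit increase in patient age is associated with a change of between 0.141 and 0.251 days in hospital length of stay, holding the other predictors fixed.

(0.141, 0.251)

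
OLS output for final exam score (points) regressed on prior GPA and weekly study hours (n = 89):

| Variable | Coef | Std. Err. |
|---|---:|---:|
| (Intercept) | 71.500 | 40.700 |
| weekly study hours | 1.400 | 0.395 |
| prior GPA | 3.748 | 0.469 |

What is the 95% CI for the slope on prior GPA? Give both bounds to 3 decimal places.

(2.816, 4.680)

Read off: b = 3.748, SE = 0.469 for prior GPA.
df = n − k − 1 = 89 − 2 − 1 = 86.
t* = t_{0.025, 86} = 1.987934.
Margin = t* × SE = 1.987934 × 0.469 = 0.93234.
CI: 3.748 ± 0.93234 → (2.816, 4.680).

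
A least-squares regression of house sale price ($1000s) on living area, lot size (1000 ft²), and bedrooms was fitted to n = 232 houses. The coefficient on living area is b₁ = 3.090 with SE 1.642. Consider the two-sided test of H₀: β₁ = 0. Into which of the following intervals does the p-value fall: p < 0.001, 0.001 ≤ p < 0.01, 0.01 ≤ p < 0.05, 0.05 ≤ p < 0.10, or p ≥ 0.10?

0.05 ≤ p < 0.10

t = 3.090 / 1.642 = 1.882.
df = n − k − 1 = 232 − 3 − 1 = 228.
Two-sided p = 2·P(T_{228} > |t|) ≈ 0.0611.
So 0.05 ≤ p < 0.10.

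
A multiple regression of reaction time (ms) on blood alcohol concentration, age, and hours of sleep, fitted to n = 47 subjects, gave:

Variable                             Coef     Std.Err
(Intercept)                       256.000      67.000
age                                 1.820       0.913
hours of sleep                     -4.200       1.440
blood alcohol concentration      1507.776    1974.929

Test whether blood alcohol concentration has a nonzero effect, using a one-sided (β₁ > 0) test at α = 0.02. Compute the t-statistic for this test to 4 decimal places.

Read off: b = 1507.776, SE = 1974.929 for blood alcohol concentration.
H₀: β₁ = 0 vs H₁: β₁ > 0.
t = 1507.776 / 1974.929 = 0.7635.
df = n − k − 1 = 47 − 3 − 1 = 43.
One-sided p ≈ 0.2247, which is ≥ 0.02, so fail to reject H₀.
The data do not give significant evidence that the true slope on blood alcohol concentration is positive, holding the other predictors fixed.

t = 0.7635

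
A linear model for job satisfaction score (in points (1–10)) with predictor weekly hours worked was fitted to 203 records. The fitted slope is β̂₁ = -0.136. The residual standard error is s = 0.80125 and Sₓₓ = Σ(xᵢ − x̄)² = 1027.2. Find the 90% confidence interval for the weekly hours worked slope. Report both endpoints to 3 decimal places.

SE(β̂₁) = s/√Sₓₓ = 0.80125/√1027.2 = 0.025.
df = n − 2 = 201.
t* = t_{0.05, 201} = 1.65247.
Margin = t* × SE = 1.65247 × 0.025 = 0.04131.
CI: -0.136 ± 0.04131 → (-0.177, -0.095).
With 90% confidence, each one-unit increase in weekly hours worked is associated with a change of between -0.177 and -0.095 points (1–10) in job satisfaction score.

(-0.177, -0.095)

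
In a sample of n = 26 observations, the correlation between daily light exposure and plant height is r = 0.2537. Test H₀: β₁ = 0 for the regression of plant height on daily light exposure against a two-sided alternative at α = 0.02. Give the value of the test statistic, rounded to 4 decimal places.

t = 1.2849

t = r·√(n − 2)/√(1 − r²) = 0.2537·√24/√0.935636 = 1.2849.
df = n − 2 = 24.
Two-sided p ≈ 0.2111, which is ≥ 0.02, so fail to reject H₀.
The data do not give significant evidence of a linear association between daily light exposure and plant height.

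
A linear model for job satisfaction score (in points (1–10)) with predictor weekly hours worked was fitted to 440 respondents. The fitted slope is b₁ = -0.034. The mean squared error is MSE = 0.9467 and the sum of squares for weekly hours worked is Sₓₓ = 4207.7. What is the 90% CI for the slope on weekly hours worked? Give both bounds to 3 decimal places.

(-0.059, -0.009)

SE(b₁) = √(MSE/Sₓₓ) = √(0.9467/4207.7) = 0.0149997.
df = n − 2 = 438.
t* = t_{0.05, 438} = 1.64834.
Margin = t* × SE = 1.64834 × 0.0149997 = 0.02472.
CI: -0.034 ± 0.02472 → (-0.059, -0.009).
With 90% confidence, each one-unit increase in weekly hours worked is associated with a change of between -0.059 and -0.009 points (1–10) in job satisfaction score.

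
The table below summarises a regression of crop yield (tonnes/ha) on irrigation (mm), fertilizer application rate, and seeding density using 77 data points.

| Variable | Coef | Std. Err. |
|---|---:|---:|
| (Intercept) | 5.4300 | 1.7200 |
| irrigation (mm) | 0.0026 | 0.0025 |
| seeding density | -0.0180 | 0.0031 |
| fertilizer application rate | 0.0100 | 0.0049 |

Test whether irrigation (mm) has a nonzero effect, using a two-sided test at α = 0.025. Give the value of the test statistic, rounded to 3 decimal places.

t = 1.040

Read off: b = 0.0026, SE = 0.0025 for irrigation (mm).
H₀: β₁ = 0 vs H₁: β₁ ≠ 0.
t = 0.0026 / 0.0025 = 1.040.
df = n − k − 1 = 77 − 3 − 1 = 73.
Two-sided p ≈ 0.3018, which is ≥ 0.025, so fail to reject H₀.
The data do not give significant evidence of an association between irrigation (mm) and crop yield, after adjusting for the other predictors.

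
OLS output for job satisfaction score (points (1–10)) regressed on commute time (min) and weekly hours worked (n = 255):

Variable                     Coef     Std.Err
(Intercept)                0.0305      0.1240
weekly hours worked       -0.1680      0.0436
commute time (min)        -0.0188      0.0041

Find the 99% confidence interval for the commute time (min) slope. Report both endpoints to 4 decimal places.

(-0.0294, -0.0082)

Read off: b = -0.0188, SE = 0.0041 for commute time (min).
df = n − k − 1 = 255 − 2 − 1 = 252.
t* = t_{0.005, 252} = 2.595479.
Margin = t* × SE = 2.595479 × 0.0041 = 0.010641.
CI: -0.0188 ± 0.010641 → (-0.0294, -0.0082).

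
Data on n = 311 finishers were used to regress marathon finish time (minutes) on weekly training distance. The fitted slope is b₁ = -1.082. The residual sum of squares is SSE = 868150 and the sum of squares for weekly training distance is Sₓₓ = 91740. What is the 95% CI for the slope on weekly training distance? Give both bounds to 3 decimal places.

MSE = SSE/(n − 2) = 868150/309 = 2809.55.
SE(b₁) = √(MSE/Sₓₓ) = √(2809.55/91740) = 0.175.
df = n − 2 = 309.
t* = t_{0.025, 309} = 1.967671.
Margin = t* × SE = 1.967671 × 0.175 = 0.34434.
CI: -1.082 ± 0.34434 → (-1.426, -0.738).
With 95% confidence, each one-unit increase in weekly training distance is associated with a change of between -1.426 and -0.738 minutes in marathon finish time.

(-1.426, -0.738)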